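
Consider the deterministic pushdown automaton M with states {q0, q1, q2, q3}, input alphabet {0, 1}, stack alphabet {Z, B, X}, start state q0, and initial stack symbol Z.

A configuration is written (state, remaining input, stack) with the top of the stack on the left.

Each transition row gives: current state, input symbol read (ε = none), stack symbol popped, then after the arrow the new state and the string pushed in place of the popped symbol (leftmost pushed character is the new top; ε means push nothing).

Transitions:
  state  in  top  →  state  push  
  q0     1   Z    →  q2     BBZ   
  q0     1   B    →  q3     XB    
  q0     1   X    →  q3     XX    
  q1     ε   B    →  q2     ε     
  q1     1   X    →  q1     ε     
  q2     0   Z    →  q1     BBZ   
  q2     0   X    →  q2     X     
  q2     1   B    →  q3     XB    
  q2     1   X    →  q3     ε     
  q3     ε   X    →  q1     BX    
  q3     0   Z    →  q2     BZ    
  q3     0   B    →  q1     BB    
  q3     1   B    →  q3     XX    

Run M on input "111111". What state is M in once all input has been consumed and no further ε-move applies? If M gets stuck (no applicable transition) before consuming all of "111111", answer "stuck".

(q0, 111111, Z) ⊢ (q2, 11111, BBZ) ⊢ (q3, 1111, XBBZ) ⊢ (q1, 1111, BXBBZ) ⊢ (q2, 1111, XBBZ) ⊢ (q3, 111, BBZ) ⊢ (q3, 11, XXBZ) ⊢ (q1, 11, BXXBZ) ⊢ (q2, 11, XXBZ) ⊢ (q3, 1, XBZ) ⊢ (q1, 1, BXBZ) ⊢ (q2, 1, XBZ) ⊢ (q3, ε, BZ)
All input consumed; M is in state q3.

q3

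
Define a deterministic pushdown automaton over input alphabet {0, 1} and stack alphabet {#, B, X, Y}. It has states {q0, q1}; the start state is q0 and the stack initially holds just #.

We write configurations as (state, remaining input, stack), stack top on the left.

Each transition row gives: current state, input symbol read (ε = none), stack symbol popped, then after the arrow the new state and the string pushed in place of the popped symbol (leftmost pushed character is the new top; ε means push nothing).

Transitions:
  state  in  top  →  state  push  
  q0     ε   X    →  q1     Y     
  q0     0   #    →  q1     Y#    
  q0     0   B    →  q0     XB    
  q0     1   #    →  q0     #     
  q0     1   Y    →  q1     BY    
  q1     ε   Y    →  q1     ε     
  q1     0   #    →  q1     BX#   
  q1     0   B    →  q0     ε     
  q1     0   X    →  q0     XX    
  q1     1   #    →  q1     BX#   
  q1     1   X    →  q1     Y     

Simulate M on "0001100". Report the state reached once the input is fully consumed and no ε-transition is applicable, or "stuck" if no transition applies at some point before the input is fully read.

(q0, 0001100, #)
  read 0, top #: go to q1, push Y# → (q1, 001100, Y#)
  ε-move, top Y: go to q1, push ε → (q1, 001100, #)
  read 0, top #: go to q1, push BX# → (q1, 01100, BX#)
  read 0, top B: go to q0, push ε → (q0, 1100, X#)
  ε-move, top X: go to q1, push Y → (q1, 1100, Y#)
  ε-move, top Y: go to q1, push ε → (q1, 1100, #)
  read 1, top #: go to q1, push BX# → (q1, 100, BX#)
No transition for (q1, 1, top B); M blocks with input 100 remaining.

stuck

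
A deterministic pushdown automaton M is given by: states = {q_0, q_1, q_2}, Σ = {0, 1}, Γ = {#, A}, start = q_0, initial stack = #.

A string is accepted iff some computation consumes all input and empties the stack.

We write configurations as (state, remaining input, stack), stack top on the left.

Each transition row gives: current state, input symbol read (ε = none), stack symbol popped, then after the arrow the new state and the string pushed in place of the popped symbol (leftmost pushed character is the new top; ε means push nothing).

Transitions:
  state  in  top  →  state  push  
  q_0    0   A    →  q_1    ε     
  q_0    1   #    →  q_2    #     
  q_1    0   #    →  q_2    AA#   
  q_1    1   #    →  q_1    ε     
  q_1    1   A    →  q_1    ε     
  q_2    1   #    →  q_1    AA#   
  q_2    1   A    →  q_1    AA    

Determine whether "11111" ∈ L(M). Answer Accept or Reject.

Accept

(q_0, 11111, #)
  read 1, top #: go to q_2, push # → (q_2, 1111, #)
  read 1, top #: go to q_1, push AA# → (q_1, 111, AA#)
  read 1, top A: go to q_1, push ε → (q_1, 11, A#)
  read 1, top A: go to q_1, push ε → (q_1, 1, #)
  read 1, top #: go to q_1, push ε → (q_1, ε, ε)
All input consumed and the stack is empty.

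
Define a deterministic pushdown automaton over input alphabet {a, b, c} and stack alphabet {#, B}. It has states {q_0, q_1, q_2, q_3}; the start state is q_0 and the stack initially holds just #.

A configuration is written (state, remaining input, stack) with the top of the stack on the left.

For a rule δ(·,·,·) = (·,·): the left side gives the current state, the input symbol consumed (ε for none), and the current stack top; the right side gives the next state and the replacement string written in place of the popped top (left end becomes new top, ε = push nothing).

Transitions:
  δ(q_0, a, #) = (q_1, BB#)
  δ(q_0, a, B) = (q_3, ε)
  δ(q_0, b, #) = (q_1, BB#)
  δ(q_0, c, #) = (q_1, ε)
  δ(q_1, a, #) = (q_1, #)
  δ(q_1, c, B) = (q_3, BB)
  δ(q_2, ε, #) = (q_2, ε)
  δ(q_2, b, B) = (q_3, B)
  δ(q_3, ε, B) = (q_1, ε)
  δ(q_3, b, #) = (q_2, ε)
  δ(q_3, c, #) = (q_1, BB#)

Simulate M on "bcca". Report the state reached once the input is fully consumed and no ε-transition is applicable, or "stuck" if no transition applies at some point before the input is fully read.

stuck

(q_0, bcca, #)
  read b, top #: go to q_1, push BB# → (q_1, cca, BB#)
  read c, top B: go to q_3, push BB → (q_3, ca, BBB#)
  ε-move, top B: go to q_1, push ε → (q_1, ca, BB#)
  read c, top B: go to q_3, push BB → (q_3, a, BBB#)
  ε-move, top B: go to q_1, push ε → (q_1, a, BB#)
No transition for (q_1, a, top B); M blocks with input a remaining.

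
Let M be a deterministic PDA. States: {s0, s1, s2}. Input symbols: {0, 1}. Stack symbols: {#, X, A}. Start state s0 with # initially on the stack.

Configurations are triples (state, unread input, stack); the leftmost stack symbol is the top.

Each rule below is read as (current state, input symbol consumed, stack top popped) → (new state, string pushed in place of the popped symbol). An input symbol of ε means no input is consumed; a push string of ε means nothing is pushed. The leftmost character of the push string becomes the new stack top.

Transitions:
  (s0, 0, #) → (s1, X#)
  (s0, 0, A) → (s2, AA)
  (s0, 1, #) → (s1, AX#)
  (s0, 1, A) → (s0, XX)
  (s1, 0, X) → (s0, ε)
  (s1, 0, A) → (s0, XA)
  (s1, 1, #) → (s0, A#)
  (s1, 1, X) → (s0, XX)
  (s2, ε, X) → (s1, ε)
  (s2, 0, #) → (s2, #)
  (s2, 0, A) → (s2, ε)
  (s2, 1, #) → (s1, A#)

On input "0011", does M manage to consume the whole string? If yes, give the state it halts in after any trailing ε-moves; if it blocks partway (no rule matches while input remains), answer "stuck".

(s0, 0011, #) ⊢ (s1, 011, X#) ⊢ (s0, 11, #) ⊢ (s1, 1, AX#)
No transition for (s1, 1, top A); M blocks with input 1 remaining.

stuck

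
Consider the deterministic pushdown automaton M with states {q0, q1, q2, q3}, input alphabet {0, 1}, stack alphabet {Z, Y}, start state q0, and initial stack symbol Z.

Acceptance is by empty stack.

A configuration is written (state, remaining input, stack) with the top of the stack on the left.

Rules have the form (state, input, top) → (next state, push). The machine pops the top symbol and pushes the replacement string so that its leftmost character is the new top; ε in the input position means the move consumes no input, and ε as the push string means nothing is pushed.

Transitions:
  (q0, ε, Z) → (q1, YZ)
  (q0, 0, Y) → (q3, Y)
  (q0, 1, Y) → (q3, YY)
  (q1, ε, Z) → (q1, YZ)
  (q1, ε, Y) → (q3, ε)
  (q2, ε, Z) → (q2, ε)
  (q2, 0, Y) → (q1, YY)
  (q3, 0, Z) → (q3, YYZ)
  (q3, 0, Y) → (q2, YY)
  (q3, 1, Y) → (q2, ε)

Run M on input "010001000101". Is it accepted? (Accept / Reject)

(q0, 010001000101, Z)
  ε-move, top Z: go to q1, push YZ → (q1, 010001000101, YZ)
  ε-move, top Y: go to q3, push ε → (q3, 010001000101, Z)
  read 0, top Z: go to q3, push YYZ → (q3, 10001000101, YYZ)
  read 1, top Y: go to q2, push ε → (q2, 0001000101, YZ)
  read 0, top Y: go to q1, push YY → (q1, 001000101, YYZ)
  ε-move, top Y: go to q3, push ε → (q3, 001000101, YZ)
  read 0, top Y: go to q2, push YY → (q2, 01000101, YYZ)
  read 0, top Y: go to q1, push YY → (q1, 1000101, YYYZ)
  ε-move, top Y: go to q3, push ε → (q3, 1000101, YYZ)
  read 1, top Y: go to q2, push ε → (q2, 000101, YZ)
  read 0, top Y: go to q1, push YY → (q1, 00101, YYZ)
  ε-move, top Y: go to q3, push ε → (q3, 00101, YZ)
  read 0, top Y: go to q2, push YY → (q2, 0101, YYZ)
  read 0, top Y: go to q1, push YY → (q1, 101, YYYZ)
  ε-move, top Y: go to q3, push ε → (q3, 101, YYZ)
  read 1, top Y: go to q2, push ε → (q2, 01, YZ)
  read 0, top Y: go to q1, push YY → (q1, 1, YYZ)
  ε-move, top Y: go to q3, push ε → (q3, 1, YZ)
  read 1, top Y: go to q2, push ε → (q2, ε, Z)
  ε-move, top Z: go to q2, push ε → (q2, ε, ε)
All input consumed and the stack is empty.

Accept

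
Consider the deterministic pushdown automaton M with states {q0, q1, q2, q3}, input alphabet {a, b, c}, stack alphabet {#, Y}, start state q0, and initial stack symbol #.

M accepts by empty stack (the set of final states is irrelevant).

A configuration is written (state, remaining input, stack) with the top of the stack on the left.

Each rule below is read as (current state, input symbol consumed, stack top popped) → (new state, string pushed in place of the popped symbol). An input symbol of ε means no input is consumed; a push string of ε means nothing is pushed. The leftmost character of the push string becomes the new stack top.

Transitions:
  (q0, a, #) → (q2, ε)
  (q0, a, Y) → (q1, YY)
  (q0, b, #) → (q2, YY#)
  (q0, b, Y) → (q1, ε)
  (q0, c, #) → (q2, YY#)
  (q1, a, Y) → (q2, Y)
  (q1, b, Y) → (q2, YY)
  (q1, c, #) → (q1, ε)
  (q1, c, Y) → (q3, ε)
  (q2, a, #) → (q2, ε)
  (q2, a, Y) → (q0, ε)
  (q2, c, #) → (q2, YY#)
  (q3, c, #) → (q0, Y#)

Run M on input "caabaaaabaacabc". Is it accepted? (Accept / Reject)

(q0, caabaaaabaacabc, #) ⊢ (q2, aabaaaabaacabc, YY#) ⊢ (q0, abaaaabaacabc, Y#) ⊢ (q1, baaaabaacabc, YY#) ⊢ (q2, aaaabaacabc, YYY#) ⊢ (q0, aaabaacabc, YY#) ⊢ (q1, aabaacabc, YYY#) ⊢ (q2, abaacabc, YYY#) ⊢ (q0, baacabc, YY#) ⊢ (q1, aacabc, Y#) ⊢ (q2, acabc, Y#) ⊢ (q0, cabc, #) ⊢ (q2, abc, YY#) ⊢ (q0, bc, Y#) ⊢ (q1, c, #) ⊢ (q1, ε, ε)
All input consumed and the stack is empty.

Accept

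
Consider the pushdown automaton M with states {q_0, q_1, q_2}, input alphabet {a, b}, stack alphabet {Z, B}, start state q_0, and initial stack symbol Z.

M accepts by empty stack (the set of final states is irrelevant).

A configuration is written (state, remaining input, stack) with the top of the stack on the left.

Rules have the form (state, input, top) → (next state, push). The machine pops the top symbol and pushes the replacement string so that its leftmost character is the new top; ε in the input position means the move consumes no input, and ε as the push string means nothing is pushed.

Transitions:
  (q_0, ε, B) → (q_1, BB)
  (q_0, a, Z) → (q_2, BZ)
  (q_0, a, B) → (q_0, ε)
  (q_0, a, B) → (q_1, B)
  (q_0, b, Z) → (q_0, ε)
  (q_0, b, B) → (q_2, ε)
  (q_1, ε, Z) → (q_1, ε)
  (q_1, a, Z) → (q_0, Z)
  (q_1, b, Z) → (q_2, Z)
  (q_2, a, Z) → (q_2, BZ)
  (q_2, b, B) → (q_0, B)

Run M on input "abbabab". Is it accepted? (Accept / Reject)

One accepting computation: (q_0, abbabab, Z) ⊢ (q_2, bbabab, BZ) ⊢ (q_0, babab, BZ) ⊢ (q_2, abab, Z) ⊢ (q_2, bab, BZ) ⊢ (q_0, ab, BZ) ⊢ (q_0, b, Z) ⊢ (q_0, ε, ε)
All input consumed and the stack is empty.

Accept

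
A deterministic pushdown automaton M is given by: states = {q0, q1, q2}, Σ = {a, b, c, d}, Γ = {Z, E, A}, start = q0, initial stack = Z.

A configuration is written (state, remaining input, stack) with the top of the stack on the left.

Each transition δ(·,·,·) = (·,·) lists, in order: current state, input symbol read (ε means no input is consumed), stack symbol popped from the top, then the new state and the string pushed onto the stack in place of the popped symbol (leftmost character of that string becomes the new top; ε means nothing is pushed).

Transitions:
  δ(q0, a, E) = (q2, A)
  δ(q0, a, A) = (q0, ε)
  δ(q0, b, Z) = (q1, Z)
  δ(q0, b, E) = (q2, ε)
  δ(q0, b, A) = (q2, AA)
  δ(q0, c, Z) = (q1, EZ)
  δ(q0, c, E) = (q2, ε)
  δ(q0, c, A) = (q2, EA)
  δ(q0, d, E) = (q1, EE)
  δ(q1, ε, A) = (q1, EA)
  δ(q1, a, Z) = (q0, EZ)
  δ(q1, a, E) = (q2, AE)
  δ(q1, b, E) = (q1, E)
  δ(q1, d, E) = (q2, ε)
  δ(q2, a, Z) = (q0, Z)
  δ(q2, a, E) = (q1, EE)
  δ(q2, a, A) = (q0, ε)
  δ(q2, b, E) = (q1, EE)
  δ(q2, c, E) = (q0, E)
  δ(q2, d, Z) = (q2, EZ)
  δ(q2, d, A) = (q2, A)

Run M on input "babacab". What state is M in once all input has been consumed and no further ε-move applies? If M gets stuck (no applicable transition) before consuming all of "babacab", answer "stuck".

(q0, babacab, Z)
  read b, top Z: go to q1, push Z → (q1, abacab, Z)
  read a, top Z: go to q0, push EZ → (q0, bacab, EZ)
  read b, top E: go to q2, push ε → (q2, acab, Z)
  read a, top Z: go to q0, push Z → (q0, cab, Z)
  read c, top Z: go to q1, push EZ → (q1, ab, EZ)
  read a, top E: go to q2, push AE → (q2, b, AEZ)
No transition for (q2, b, top A); M blocks with input b remaining.

stuck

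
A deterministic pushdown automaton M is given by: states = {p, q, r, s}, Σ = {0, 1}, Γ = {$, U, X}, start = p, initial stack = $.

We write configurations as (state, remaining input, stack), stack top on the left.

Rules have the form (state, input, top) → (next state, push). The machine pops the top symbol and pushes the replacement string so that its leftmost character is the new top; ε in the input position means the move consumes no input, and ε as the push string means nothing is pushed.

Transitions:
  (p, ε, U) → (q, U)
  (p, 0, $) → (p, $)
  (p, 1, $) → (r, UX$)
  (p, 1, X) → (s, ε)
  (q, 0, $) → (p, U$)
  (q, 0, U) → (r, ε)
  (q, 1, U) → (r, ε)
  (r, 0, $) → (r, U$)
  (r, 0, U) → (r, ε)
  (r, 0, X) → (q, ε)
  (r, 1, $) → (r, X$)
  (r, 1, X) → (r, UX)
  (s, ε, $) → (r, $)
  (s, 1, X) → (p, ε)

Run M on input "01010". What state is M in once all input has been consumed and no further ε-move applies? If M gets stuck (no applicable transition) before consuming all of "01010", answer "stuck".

r

(p, 01010, $) ⊢ (p, 1010, $) ⊢ (r, 010, UX$) ⊢ (r, 10, X$) ⊢ (r, 0, UX$) ⊢ (r, ε, X$)
All input consumed; M is in state r.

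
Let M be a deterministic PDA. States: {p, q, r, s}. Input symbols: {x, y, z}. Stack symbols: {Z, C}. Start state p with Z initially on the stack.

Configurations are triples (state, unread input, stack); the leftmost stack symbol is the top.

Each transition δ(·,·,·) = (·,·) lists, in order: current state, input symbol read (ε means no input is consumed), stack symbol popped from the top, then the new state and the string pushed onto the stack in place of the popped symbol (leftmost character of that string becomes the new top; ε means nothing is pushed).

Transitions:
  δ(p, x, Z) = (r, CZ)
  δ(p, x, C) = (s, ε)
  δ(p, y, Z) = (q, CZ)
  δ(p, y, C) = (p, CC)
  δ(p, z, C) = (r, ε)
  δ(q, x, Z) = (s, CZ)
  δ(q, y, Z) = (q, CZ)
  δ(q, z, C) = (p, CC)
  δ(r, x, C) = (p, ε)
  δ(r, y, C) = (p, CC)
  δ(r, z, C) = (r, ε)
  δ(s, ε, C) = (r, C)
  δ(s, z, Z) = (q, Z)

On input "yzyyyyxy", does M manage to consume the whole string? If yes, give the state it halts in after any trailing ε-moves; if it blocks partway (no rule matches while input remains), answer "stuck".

p

(p, yzyyyyxy, Z)
  read y, top Z: go to q, push CZ → (q, zyyyyxy, CZ)
  read z, top C: go to p, push CC → (p, yyyyxy, CCZ)
  read y, top C: go to p, push CC → (p, yyyxy, CCCZ)
  read y, top C: go to p, push CC → (p, yyxy, CCCCZ)
  read y, top C: go to p, push CC → (p, yxy, CCCCCZ)
  read y, top C: go to p, push CC → (p, xy, CCCCCCZ)
  read x, top C: go to s, push ε → (s, y, CCCCCZ)
  ε-move, top C: go to r, push C → (r, y, CCCCCZ)
  read y, top C: go to p, push CC → (p, ε, CCCCCCZ)
All input consumed; M is in state p.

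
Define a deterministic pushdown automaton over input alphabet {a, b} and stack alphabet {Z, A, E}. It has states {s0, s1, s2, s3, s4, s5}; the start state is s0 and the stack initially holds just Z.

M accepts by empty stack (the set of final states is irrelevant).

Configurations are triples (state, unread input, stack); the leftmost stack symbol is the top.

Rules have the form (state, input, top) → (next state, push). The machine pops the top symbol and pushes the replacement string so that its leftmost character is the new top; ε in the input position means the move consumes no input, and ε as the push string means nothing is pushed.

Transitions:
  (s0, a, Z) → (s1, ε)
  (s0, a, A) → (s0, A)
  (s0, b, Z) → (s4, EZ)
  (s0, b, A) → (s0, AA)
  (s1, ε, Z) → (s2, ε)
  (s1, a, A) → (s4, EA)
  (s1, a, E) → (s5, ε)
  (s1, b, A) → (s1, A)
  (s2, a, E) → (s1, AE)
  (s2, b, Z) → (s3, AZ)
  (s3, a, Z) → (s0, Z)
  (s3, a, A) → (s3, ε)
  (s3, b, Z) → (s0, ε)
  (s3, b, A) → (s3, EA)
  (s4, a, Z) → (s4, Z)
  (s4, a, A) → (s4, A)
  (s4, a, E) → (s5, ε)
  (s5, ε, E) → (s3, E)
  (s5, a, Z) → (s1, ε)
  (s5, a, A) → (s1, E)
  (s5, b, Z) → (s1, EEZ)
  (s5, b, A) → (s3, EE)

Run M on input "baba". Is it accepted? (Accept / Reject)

(s0, baba, Z)
  read b, top Z: go to s4, push EZ → (s4, aba, EZ)
  read a, top E: go to s5, push ε → (s5, ba, Z)
  read b, top Z: go to s1, push EEZ → (s1, a, EEZ)
  read a, top E: go to s5, push ε → (s5, ε, EZ)
  ε-move, top E: go to s3, push E → (s3, ε, EZ)
All input consumed; stack is EZ, not empty, and no further ε-move applies.

Reject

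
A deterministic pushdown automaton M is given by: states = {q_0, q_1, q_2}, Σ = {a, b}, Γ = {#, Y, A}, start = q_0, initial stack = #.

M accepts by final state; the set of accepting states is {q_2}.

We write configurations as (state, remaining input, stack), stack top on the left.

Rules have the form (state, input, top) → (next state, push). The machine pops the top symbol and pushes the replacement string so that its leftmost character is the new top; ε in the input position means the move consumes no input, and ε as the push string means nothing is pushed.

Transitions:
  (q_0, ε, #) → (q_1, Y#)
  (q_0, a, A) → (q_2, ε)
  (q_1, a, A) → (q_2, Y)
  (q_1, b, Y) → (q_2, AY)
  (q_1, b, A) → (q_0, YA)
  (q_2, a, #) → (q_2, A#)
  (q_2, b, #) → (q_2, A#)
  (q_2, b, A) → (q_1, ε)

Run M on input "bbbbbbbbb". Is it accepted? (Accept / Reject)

(q_0, bbbbbbbbb, #) ⊢ (q_1, bbbbbbbbb, Y#) ⊢ (q_2, bbbbbbbb, AY#) ⊢ (q_1, bbbbbbb, Y#) ⊢ (q_2, bbbbbb, AY#) ⊢ (q_1, bbbbb, Y#) ⊢ (q_2, bbbb, AY#) ⊢ (q_1, bbb, Y#) ⊢ (q_2, bb, AY#) ⊢ (q_1, b, Y#) ⊢ (q_2, ε, AY#)
All input consumed; state q_2 ∈ F.

Accept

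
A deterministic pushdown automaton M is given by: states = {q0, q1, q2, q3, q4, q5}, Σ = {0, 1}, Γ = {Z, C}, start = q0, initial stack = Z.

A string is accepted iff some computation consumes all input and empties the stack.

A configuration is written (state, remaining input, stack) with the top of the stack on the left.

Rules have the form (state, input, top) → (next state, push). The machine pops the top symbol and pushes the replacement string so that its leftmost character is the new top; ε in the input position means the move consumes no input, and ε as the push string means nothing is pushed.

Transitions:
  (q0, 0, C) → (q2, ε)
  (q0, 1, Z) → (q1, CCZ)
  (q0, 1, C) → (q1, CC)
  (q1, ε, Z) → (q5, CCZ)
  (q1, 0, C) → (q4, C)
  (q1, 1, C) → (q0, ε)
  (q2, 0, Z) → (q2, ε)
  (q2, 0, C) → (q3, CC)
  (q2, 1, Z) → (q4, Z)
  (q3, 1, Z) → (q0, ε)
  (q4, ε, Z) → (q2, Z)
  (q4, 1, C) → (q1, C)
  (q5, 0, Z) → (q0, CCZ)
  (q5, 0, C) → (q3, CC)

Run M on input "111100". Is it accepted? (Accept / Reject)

Accept

(q0, 111100, Z) ⊢ (q1, 11100, CCZ) ⊢ (q0, 1100, CZ) ⊢ (q1, 100, CCZ) ⊢ (q0, 00, CZ) ⊢ (q2, 0, Z) ⊢ (q2, ε, ε)
All input consumed and the stack is empty.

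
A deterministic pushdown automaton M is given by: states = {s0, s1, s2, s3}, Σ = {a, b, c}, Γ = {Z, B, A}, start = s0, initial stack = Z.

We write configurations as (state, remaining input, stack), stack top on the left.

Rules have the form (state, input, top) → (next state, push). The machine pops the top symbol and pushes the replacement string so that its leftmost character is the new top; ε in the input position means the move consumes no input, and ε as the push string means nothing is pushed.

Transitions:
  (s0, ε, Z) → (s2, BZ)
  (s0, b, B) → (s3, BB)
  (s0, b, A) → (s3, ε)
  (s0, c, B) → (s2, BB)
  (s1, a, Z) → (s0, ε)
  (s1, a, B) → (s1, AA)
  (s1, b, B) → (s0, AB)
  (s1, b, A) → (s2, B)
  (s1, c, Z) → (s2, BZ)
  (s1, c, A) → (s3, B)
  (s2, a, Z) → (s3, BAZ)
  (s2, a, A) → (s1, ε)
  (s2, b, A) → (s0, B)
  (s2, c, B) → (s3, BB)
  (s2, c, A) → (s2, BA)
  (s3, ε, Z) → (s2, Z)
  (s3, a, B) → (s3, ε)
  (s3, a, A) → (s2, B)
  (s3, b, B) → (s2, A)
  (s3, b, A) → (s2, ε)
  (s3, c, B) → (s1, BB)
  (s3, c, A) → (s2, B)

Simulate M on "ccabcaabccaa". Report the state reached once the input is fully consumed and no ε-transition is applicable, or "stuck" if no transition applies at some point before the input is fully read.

stuck

(s0, ccabcaabccaa, Z) ⊢ (s2, ccabcaabccaa, BZ) ⊢ (s3, cabcaabccaa, BBZ) ⊢ (s1, abcaabccaa, BBBZ) ⊢ (s1, bcaabccaa, AABBZ) ⊢ (s2, caabccaa, BABBZ) ⊢ (s3, aabccaa, BBABBZ) ⊢ (s3, abccaa, BABBZ) ⊢ (s3, bccaa, ABBZ) ⊢ (s2, ccaa, BBZ) ⊢ (s3, caa, BBBZ) ⊢ (s1, aa, BBBBZ) ⊢ (s1, a, AABBBZ)
No transition for (s1, a, top A); M blocks with input a remaining.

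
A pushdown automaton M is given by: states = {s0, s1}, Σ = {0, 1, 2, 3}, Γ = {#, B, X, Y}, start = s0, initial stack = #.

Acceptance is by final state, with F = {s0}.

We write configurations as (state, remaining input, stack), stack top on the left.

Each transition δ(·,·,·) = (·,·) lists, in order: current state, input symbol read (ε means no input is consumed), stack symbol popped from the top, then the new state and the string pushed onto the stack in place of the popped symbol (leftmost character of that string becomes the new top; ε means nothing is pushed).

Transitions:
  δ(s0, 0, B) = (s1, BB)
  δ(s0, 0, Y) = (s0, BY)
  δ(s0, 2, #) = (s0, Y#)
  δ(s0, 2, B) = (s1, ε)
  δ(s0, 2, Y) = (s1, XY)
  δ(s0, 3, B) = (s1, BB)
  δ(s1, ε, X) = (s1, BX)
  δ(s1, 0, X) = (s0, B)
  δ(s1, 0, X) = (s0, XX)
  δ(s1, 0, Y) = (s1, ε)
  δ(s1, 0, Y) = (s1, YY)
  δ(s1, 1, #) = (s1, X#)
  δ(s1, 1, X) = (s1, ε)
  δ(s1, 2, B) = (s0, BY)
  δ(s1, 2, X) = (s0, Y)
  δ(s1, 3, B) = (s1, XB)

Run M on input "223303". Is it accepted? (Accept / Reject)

Reject

No computation consumes all input and reaches a final state.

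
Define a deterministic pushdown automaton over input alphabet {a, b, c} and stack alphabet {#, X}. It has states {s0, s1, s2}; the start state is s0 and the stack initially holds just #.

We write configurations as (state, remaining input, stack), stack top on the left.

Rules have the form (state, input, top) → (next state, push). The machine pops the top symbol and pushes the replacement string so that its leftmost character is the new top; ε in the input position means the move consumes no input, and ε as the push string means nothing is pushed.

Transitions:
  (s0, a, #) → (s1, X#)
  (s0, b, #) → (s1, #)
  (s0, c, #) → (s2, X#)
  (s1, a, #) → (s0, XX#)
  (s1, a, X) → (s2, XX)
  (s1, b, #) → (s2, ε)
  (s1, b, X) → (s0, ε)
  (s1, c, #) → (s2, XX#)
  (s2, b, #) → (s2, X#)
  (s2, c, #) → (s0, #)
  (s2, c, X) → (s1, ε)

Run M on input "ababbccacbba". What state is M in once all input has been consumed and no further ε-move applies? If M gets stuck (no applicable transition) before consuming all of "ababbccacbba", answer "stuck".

s0

(s0, ababbccacbba, #)
  read a, top #: go to s1, push X# → (s1, babbccacbba, X#)
  read b, top X: go to s0, push ε → (s0, abbccacbba, #)
  read a, top #: go to s1, push X# → (s1, bbccacbba, X#)
  read b, top X: go to s0, push ε → (s0, bccacbba, #)
  read b, top #: go to s1, push # → (s1, ccacbba, #)
  read c, top #: go to s2, push XX# → (s2, cacbba, XX#)
  read c, top X: go to s1, push ε → (s1, acbba, X#)
  read a, top X: go to s2, push XX → (s2, cbba, XX#)
  read c, top X: go to s1, push ε → (s1, bba, X#)
  read b, top X: go to s0, push ε → (s0, ba, #)
  read b, top #: go to s1, push # → (s1, a, #)
  read a, top #: go to s0, push XX# → (s0, ε, XX#)
All input consumed; M is in state s0.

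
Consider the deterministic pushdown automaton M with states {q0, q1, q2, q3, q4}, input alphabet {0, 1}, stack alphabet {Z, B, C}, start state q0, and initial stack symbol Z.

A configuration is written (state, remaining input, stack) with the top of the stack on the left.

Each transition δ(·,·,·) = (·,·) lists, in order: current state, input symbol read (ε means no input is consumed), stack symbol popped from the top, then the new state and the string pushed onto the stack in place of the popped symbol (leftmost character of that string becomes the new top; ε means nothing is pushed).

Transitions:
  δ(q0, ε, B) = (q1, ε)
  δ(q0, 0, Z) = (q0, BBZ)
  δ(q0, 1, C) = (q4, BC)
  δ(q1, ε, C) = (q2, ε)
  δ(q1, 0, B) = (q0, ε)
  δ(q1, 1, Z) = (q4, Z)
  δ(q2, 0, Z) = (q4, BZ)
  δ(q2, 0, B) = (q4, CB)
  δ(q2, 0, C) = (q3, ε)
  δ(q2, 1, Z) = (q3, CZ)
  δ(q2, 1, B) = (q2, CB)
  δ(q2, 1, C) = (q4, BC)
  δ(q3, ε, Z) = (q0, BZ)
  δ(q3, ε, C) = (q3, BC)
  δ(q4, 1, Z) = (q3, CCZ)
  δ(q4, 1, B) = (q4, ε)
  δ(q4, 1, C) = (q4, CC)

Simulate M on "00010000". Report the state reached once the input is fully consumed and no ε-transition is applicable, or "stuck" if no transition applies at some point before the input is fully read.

stuck

(q0, 00010000, Z)
  read 0, top Z: go to q0, push BBZ → (q0, 0010000, BBZ)
  ε-move, top B: go to q1, push ε → (q1, 0010000, BZ)
  read 0, top B: go to q0, push ε → (q0, 010000, Z)
  read 0, top Z: go to q0, push BBZ → (q0, 10000, BBZ)
  ε-move, top B: go to q1, push ε → (q1, 10000, BZ)
No transition for (q1, 1, top B); M blocks with input 10000 remaining.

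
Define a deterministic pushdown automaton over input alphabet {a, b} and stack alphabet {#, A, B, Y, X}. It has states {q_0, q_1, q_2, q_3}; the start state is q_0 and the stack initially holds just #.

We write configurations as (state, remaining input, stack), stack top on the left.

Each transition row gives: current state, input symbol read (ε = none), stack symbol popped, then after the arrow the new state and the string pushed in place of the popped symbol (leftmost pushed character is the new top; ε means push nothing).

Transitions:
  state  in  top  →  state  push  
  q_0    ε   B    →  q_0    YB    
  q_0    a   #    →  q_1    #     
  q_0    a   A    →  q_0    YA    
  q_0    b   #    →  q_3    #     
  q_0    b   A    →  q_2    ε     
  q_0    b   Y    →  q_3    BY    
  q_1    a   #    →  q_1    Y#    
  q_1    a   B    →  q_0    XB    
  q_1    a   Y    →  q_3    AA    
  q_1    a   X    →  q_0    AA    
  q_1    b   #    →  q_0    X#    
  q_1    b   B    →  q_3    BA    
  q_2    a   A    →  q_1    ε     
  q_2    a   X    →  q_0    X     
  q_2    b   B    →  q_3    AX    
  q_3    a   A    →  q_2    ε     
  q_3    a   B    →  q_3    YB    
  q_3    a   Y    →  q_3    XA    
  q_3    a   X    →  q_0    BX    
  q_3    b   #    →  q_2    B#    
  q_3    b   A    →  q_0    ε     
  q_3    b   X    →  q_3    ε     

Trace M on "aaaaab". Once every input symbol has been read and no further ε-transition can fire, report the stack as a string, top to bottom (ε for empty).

(q_0, aaaaab, #)
  read a, top #: go to q_1, push # → (q_1, aaaab, #)
  read a, top #: go to q_1, push Y# → (q_1, aaab, Y#)
  read a, top Y: go to q_3, push AA → (q_3, aab, AA#)
  read a, top A: go to q_2, push ε → (q_2, ab, A#)
  read a, top A: go to q_1, push ε → (q_1, b, #)
  read b, top #: go to q_0, push X# → (q_0, ε, X#)
All input consumed in state q_0 with stack X#.

X#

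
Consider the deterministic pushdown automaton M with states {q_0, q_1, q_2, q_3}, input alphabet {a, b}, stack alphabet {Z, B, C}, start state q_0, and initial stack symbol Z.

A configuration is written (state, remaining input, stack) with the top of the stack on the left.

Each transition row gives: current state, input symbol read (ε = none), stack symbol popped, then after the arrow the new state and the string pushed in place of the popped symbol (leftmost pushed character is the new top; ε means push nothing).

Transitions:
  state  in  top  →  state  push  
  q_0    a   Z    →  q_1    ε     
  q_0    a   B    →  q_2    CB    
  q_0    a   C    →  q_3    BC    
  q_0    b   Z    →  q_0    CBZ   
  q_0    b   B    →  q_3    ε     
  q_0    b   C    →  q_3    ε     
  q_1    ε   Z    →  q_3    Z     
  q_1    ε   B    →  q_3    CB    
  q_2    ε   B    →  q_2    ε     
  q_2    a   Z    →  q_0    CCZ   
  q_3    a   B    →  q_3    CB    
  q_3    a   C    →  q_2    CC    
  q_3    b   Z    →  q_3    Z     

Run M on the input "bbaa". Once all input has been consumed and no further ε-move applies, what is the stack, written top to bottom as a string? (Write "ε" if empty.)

(q_0, bbaa, Z) ⊢ (q_0, baa, CBZ) ⊢ (q_3, aa, BZ) ⊢ (q_3, a, CBZ) ⊢ (q_2, ε, CCBZ)
All input consumed in state q_2 with stack CCBZ.

CCBZ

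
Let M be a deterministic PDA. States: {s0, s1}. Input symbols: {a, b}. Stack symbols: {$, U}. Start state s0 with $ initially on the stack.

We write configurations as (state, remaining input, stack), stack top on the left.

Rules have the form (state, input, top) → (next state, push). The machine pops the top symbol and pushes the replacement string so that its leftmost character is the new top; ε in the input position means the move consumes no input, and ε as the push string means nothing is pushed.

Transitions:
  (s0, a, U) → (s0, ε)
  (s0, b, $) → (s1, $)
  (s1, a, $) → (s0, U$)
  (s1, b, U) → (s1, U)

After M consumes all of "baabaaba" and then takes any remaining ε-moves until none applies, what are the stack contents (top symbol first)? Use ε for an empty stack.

(s0, baabaaba, $)
  read b, top $: go to s1, push $ → (s1, aabaaba, $)
  read a, top $: go to s0, push U$ → (s0, abaaba, U$)
  read a, top U: go to s0, push ε → (s0, baaba, $)
  read b, top $: go to s1, push $ → (s1, aaba, $)
  read a, top $: go to s0, push U$ → (s0, aba, U$)
  read a, top U: go to s0, push ε → (s0, ba, $)
  read b, top $: go to s1, push $ → (s1, a, $)
  read a, top $: go to s0, push U$ → (s0, ε, U$)
All input consumed in state s0 with stack U$.

U$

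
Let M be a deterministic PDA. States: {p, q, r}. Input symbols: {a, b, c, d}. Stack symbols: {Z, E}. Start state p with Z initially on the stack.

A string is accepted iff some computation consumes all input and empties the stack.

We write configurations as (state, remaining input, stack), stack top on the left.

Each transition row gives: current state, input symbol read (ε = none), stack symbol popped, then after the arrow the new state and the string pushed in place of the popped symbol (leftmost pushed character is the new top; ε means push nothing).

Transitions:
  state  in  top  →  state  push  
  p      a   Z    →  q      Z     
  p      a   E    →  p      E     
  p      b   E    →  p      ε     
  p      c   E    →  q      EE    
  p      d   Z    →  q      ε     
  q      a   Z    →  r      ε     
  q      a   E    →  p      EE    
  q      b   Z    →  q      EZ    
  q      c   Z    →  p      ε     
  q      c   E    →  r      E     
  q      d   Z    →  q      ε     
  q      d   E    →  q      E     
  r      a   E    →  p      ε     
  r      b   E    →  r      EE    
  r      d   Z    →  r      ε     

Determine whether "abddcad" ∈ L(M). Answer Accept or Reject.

(p, abddcad, Z) ⊢ (q, bddcad, Z) ⊢ (q, ddcad, EZ) ⊢ (q, dcad, EZ) ⊢ (q, cad, EZ) ⊢ (r, ad, EZ) ⊢ (p, d, Z) ⊢ (q, ε, ε)
All input consumed and the stack is empty.

Accept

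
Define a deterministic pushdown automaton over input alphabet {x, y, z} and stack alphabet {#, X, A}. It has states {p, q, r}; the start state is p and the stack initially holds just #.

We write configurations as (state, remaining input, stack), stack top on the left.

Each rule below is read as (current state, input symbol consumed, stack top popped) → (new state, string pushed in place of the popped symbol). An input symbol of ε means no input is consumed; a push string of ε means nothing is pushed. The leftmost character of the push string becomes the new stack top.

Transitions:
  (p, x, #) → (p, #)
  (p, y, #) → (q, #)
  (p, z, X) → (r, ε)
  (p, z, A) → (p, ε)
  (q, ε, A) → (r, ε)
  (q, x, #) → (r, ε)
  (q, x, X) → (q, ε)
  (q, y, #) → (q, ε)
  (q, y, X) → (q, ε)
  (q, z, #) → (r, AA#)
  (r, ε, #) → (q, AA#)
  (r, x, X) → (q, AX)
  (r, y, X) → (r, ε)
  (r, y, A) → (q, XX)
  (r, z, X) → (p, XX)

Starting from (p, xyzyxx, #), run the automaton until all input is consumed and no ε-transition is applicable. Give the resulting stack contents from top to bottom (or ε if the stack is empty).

A#

(p, xyzyxx, #)
  read x, top #: go to p, push # → (p, yzyxx, #)
  read y, top #: go to q, push # → (q, zyxx, #)
  read z, top #: go to r, push AA# → (r, yxx, AA#)
  read y, top A: go to q, push XX → (q, xx, XXA#)
  read x, top X: go to q, push ε → (q, x, XA#)
  read x, top X: go to q, push ε → (q, ε, A#)
  ε-move, top A: go to r, push ε → (r, ε, #)
  ε-move, top #: go to q, push AA# → (q, ε, AA#)
  ε-move, top A: go to r, push ε → (r, ε, A#)
All input consumed in state r with stack A#.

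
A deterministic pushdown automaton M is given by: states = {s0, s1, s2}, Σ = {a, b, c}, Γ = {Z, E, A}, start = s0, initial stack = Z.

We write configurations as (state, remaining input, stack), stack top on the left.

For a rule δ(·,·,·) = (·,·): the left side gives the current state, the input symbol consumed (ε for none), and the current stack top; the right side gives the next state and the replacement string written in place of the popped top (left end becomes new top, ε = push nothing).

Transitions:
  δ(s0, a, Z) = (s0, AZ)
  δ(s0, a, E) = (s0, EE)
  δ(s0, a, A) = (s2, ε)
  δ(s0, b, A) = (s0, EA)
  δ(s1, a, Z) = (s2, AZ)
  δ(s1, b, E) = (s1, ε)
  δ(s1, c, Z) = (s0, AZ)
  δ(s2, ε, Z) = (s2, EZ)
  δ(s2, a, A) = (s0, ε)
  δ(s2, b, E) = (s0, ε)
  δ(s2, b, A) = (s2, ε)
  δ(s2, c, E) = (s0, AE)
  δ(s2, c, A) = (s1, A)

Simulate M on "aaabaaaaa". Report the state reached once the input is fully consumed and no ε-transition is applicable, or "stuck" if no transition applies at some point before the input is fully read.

(s0, aaabaaaaa, Z)
  read a, top Z: go to s0, push AZ → (s0, aabaaaaa, AZ)
  read a, top A: go to s2, push ε → (s2, abaaaaa, Z)
  ε-move, top Z: go to s2, push EZ → (s2, abaaaaa, EZ)
No transition for (s2, a, top E); M blocks with input abaaaaa remaining.

stuck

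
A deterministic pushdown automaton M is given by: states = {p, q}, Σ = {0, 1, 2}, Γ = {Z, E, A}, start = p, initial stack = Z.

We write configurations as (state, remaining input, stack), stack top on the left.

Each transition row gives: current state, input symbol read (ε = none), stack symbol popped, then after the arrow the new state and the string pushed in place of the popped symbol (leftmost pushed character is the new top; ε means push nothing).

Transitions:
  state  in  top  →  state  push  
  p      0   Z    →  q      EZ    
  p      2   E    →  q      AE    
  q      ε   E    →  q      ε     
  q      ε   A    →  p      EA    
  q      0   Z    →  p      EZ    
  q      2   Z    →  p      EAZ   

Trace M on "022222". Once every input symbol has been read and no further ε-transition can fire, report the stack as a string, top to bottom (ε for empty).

EAEAEAEAEAZ

(p, 022222, Z)
  read 0, top Z: go to q, push EZ → (q, 22222, EZ)
  ε-move, top E: go to q, push ε → (q, 22222, Z)
  read 2, top Z: go to p, push EAZ → (p, 2222, EAZ)
  read 2, top E: go to q, push AE → (q, 222, AEAZ)
  ε-move, top A: go to p, push EA → (p, 222, EAEAZ)
  read 2, top E: go to q, push AE → (q, 22, AEAEAZ)
  ε-move, top A: go to p, push EA → (p, 22, EAEAEAZ)
  read 2, top E: go to q, push AE → (q, 2, AEAEAEAZ)
  ε-move, top A: go to p, push EA → (p, 2, EAEAEAEAZ)
  read 2, top E: go to q, push AE → (q, ε, AEAEAEAEAZ)
  ε-move, top A: go to p, push EA → (p, ε, EAEAEAEAEAZ)
All input consumed in state p with stack EAEAEAEAEAZ.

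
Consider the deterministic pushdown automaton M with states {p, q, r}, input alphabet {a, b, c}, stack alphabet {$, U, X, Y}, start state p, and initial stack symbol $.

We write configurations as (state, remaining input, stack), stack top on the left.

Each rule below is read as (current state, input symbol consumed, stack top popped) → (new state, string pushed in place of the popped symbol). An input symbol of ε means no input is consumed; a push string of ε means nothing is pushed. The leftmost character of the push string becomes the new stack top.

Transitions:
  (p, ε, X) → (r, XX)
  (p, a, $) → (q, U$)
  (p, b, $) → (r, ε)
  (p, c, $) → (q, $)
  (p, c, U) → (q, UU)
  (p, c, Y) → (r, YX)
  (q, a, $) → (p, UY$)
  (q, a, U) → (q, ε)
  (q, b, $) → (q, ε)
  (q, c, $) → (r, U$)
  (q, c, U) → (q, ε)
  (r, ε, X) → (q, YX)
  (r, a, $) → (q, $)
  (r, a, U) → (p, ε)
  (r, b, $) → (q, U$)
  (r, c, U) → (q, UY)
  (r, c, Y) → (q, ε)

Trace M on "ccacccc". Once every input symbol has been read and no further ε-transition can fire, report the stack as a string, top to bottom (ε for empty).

Y$

(p, ccacccc, $) ⊢ (q, cacccc, $) ⊢ (r, acccc, U$) ⊢ (p, cccc, $) ⊢ (q, ccc, $) ⊢ (r, cc, U$) ⊢ (q, c, UY$) ⊢ (q, ε, Y$)
All input consumed in state q with stack Y$.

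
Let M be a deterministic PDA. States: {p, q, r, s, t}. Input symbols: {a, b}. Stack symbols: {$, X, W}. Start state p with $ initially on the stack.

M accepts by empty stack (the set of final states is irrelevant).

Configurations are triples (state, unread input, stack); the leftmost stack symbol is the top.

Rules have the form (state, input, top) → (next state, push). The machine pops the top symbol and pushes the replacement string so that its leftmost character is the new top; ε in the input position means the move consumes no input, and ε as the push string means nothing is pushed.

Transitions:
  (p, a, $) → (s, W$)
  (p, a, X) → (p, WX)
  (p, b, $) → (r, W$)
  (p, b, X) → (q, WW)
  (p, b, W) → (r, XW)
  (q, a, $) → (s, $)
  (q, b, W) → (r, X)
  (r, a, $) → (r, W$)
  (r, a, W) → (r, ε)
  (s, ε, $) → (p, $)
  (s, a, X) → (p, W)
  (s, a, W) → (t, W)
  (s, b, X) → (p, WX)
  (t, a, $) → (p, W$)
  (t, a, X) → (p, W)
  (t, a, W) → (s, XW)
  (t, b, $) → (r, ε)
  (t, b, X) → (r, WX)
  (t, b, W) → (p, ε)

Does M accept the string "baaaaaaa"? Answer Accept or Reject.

(p, baaaaaaa, $)
  read b, top $: go to r, push W$ → (r, aaaaaaa, W$)
  read a, top W: go to r, push ε → (r, aaaaaa, $)
  read a, top $: go to r, push W$ → (r, aaaaa, W$)
  read a, top W: go to r, push ε → (r, aaaa, $)
  read a, top $: go to r, push W$ → (r, aaa, W$)
  read a, top W: go to r, push ε → (r, aa, $)
  read a, top $: go to r, push W$ → (r, a, W$)
  read a, top W: go to r, push ε → (r, ε, $)
All input consumed; stack is $, not empty, and no further ε-move applies.

Reject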